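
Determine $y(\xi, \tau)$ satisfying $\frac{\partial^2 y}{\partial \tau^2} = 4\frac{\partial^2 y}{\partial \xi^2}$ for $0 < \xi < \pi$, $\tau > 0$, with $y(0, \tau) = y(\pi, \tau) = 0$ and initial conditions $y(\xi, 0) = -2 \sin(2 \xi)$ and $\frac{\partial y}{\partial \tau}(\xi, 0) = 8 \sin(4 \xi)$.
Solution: Using separation of variables $y = X(\xi)T(\tau)$:
Eigenfunctions: $\sin(n\xi)$, $n = 1, 2, 3, \ldots$
General solution: $y(\xi, \tau) = \sum [A_n \cos(2n \tau) + B_n \sin(2n \tau)] \sin(n\xi)$
From $y(\xi,0) = -2 \sin(2 \xi)$: $A_2=-2$. From $y_{\tau}(\xi,0) = 8 \sin(4 \xi)$, using $y_{\tau}(\xi,0) = \sum \omega_n B_n \sin(n\xi)$ with $\omega_n = 2n$: $B_4 = 8/8 = 1$.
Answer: $y(\xi, \tau) = \sin(8 \tau) \sin(4 \xi) - 2 \sin(2 \xi) \cos(4 \tau)$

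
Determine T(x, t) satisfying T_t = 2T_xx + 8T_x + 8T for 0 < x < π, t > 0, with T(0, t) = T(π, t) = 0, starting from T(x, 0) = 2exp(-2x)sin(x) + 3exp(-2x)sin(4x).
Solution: Substitute T = exp(-2x)u.
Then T_x = exp(-2x)(u_x - 2u), T_xx = exp(-2x)(u_xx - 4u_x + 4u), T_t = exp(-2x)u_t; substituting and dividing by exp(-2x), the lower-order terms cancel: u_t = 2u_xx (standard heat equation).
Data for u: u(x,0) = exp(2x)T(x,0) = 2sin(x) + 3sin(4x). The boundary conditions carry over: u(0,t) = u(π,t) = 0.
Separating variables: u = Σ c_n exp(-2n²t) sin(nx). From u(x,0) = 2sin(x) + 3sin(4x): c_1=2, c_4=3.
So u(x,t) = 2exp(-2t)sin(x) + 3exp(-32t)sin(4x), and T(x,t) = exp(-2x)u(x,t).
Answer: T(x, t) = 2exp(-2t)exp(-2x)sin(x) + 3exp(-32t)exp(-2x)sin(4x)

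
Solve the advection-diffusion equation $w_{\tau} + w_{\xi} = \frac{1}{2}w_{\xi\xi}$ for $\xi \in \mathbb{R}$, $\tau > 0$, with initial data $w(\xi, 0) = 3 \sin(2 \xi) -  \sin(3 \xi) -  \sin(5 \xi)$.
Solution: Change to a moving frame: let $\eta = \xi - \tau$, $\sigma = \tau$ and write $w(\xi,\tau) = u(\eta,\sigma)$.
By the chain rule $w_{\tau} = u_{\sigma} - u_{\eta}$, $w_{\xi} = u_{\eta}$, $w_{\xi\xi} = u_{\eta\eta}$.
Then $w_{\tau} + w_{\xi} = u_{\sigma}$: the advection term cancels and the PDE becomes the heat equation $u_{\sigma} = \frac{1}{2}u_{\eta\eta}$ on $\eta \in \mathbb{R}$.
Initial data: $u(\eta,0) = w(\eta,0) = 3 \sin(2 \eta) - \sin(3 \eta) - \sin(5 \eta)$.
On $\eta \in \mathbb{R}$ each mode satisfies $(\sin(n\eta))'' = -n^2 \sin(n\eta)$, so $e^{-n^2\sigma/2} \sin(n\eta)$ solves the heat equation; by superposition $u(\eta,\sigma) = \sum c_n e^{-n^2\sigma/2} \sin(n\eta)$.
Reading off the coefficients: $c_2=3, c_3=-1, c_5=-1$, so $u(\eta,\sigma) = 3 e^{-2 \sigma} \sin(2 \eta) - e^{-9 \sigma/2} \sin(3 \eta) - e^{-25 \sigma/2} \sin(5 \eta)$.
Substituting back $\eta = \xi - \tau$, $\sigma = \tau$: $w(\xi,\tau) = u(\xi - \tau, \tau)$.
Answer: $w(\xi, \tau) = -3 e^{-2 \tau} \sin(2 \tau - 2 \xi) + e^{-9 \tau/2} \sin(3 \tau - 3 \xi) + e^{-25 \tau/2} \sin(5 \tau - 5 \xi)$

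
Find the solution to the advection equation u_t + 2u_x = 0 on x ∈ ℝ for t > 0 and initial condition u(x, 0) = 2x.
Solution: By method of characteristics (waves move right with speed 2):
Along characteristics x - 2t = const, u is constant, so u(x,t) = f(x - 2t) with f = u(·, 0).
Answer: u(x, t) = -4t + 2x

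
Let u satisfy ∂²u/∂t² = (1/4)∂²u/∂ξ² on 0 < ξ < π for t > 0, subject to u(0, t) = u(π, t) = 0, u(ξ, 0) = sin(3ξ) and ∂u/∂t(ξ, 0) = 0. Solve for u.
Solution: Separating variables: u = Σ [A_n cos(ω_n t) + B_n sin(ω_n t)] sin(nξ), ω_n = n/2. From ICs: A_3=1.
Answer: u(ξ, t) = sin(3ξ)cos(3t/2)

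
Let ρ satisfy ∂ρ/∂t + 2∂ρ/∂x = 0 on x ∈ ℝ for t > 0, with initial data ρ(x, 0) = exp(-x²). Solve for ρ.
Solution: By method of characteristics (waves move right with speed 2):
Along characteristics x - 2t = const, ρ is constant, so ρ(x,t) = f(x - 2t) with f = ρ(·, 0).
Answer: ρ(x, t) = exp(-(-2t + x)²)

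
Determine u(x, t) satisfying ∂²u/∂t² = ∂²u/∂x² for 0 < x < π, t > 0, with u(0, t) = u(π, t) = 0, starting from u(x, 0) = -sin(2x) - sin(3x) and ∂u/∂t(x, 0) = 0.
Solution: Using separation of variables u = X(x)T(t):
Eigenfunctions: sin(nx), n = 1, 2, 3, ...
General solution: u(x, t) = Σ [A_n cos(n t) + B_n sin(n t)] sin(nx)
From u(x,0) = -sin(2x) - sin(3x): A_2=-1, A_3=-1. From u_t(x,0) = 0: all B_n = 0.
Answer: u(x, t) = -sin(2x)cos(2t) - sin(3x)cos(3t)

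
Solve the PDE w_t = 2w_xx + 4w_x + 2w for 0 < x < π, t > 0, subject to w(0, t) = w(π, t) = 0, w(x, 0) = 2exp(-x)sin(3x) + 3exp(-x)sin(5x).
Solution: Substitute w = exp(-x)u.
Then w_x = exp(-x)(u_x - u), w_xx = exp(-x)(u_xx - 2u_x + u), w_t = exp(-x)u_t; substituting and dividing by exp(-x), the lower-order terms cancel: u_t = 2u_xx (standard heat equation).
Data for u: u(x,0) = exp(x)w(x,0) = 2sin(3x) + 3sin(5x). The boundary conditions carry over: u(0,t) = u(π,t) = 0.
Separating variables: u = Σ c_n exp(-2n²t) sin(nx). From u(x,0) = 2sin(3x) + 3sin(5x): c_3=2, c_5=3.
So u(x,t) = 2exp(-18t)sin(3x) + 3exp(-50t)sin(5x), and w(x,t) = exp(-x)u(x,t).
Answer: w(x, t) = 2exp(-18t)exp(-x)sin(3x) + 3exp(-50t)exp(-x)sin(5x)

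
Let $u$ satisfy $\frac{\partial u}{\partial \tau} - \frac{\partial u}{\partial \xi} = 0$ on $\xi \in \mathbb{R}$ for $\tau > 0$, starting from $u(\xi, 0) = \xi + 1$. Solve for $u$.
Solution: By method of characteristics (waves move left with speed 1):
Along characteristics $\xi + \tau =$ const, $u$ is constant, so $u(\xi,\tau) = f(\xi + \tau)$ with $f = u( \cdot , 0)$.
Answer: $u(\xi, \tau) = \tau + \xi + 1$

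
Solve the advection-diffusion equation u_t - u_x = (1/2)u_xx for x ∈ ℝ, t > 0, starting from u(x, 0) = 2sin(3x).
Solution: Moving frame: η = x + t, σ = t, u = w(η,σ), so u_t = w_σ + w_η and u_xx = w_ηη.
Hence u_t - u_x = w_σ and the PDE becomes the heat equation w_σ = (1/2)w_ηη on η ∈ ℝ.
Initial data: w(η,0) = u(η,0) = 2sin(3η). Each mode sin(nη) decays as exp(-n²σ/2) on ℝ, so w(η,σ) = Σ c_n exp(-n²σ/2) sin(nη) with c_3=2: w(η,σ) = 2exp(-9σ/2)sin(3η).
Substituting back: u(x,t) = w(x + t, t).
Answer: u(x, t) = 2exp(-9t/2)sin(3t + 3x)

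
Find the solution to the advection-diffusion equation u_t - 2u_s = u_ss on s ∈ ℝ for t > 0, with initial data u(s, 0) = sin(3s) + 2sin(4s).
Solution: Change to a moving frame: let η = s + 2t, σ = t and write u(s,t) = w(η,σ).
By the chain rule u_t = w_σ + 2w_η, u_s = w_η, u_ss = w_ηη.
Then u_t - 2u_s = w_σ: the advection term cancels and the PDE becomes the heat equation w_σ = w_ηη on η ∈ ℝ.
Initial data: w(η,0) = u(η,0) = sin(3η) + 2sin(4η).
On η ∈ ℝ each mode satisfies (sin(nη))″ = -n² sin(nη), so exp(-n²σ) sin(nη) solves the heat equation; by superposition w(η,σ) = Σ c_n exp(-n²σ) sin(nη).
Reading off the coefficients: c_3=1, c_4=2, so w(η,σ) = exp(-9σ)sin(3η) + 2exp(-16σ)sin(4η).
Substituting back η = s + 2t, σ = t: u(s,t) = w(s + 2t, t).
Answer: u(s, t) = exp(-9t)sin(3s + 6t) + 2exp(-16t)sin(4s + 8t)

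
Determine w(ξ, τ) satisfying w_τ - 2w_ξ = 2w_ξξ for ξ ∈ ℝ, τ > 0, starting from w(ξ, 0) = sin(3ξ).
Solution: Moving frame: η = ξ + 2τ, σ = τ, w = u(η,σ), so w_τ = u_σ + 2u_η and w_ξξ = u_ηη.
Hence w_τ - 2w_ξ = u_σ and the PDE becomes the heat equation u_σ = 2u_ηη on η ∈ ℝ.
Initial data: u(η,0) = w(η,0) = sin(3η). Each mode sin(nη) decays as exp(-2n²σ) on ℝ, so u(η,σ) = Σ c_n exp(-2n²σ) sin(nη) with c_3=1: u(η,σ) = exp(-18σ)sin(3η).
Substituting back: w(ξ,τ) = u(ξ + 2τ, τ).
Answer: w(ξ, τ) = exp(-18τ)sin(3ξ + 6τ)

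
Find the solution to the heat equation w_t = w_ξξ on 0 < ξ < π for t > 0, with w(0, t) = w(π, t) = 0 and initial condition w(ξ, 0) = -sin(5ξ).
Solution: Using separation of variables w = X(ξ)T(t):
Eigenfunctions: sin(nξ), n = 1, 2, 3, ...
General solution: w(ξ, t) = Σ c_n sin(nξ) exp(-n² t)
Matching w(ξ,0) = -sin(5ξ) term by term: c_5=-1.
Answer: w(ξ, t) = -exp(-25t)sin(5ξ)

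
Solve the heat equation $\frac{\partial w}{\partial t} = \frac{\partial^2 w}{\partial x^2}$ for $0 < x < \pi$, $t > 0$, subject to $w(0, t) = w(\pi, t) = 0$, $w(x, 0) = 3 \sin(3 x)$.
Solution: Using separation of variables $w = X(x)T(t)$:
Eigenfunctions: $\sin(nx)$, $n = 1, 2, 3, \ldots$
General solution: $w(x, t) = \sum c_n \sin(nx) e^{-n^2 t}$
Matching $w(x,0) = 3 \sin(3 x)$ term by term: $c_3=3$.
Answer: $w(x, t) = 3 e^{-9 t} \sin(3 x)$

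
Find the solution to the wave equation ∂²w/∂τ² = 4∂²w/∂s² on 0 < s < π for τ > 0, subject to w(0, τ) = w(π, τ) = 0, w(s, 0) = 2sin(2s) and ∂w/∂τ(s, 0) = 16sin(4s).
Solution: Using separation of variables w = X(s)T(τ):
Eigenfunctions: sin(ns), n = 1, 2, 3, ...
General solution: w(s, τ) = Σ [A_n cos(2n τ) + B_n sin(2n τ)] sin(ns)
From w(s,0) = 2sin(2s): A_2=2. From w_τ(s,0) = 16sin(4s), using w_τ(s,0) = Σ ω_n B_n sin(ns) with ω_n = 2n: B_4 = 16/8 = 2.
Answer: w(s, τ) = 2sin(2s)cos(4τ) + 2sin(4s)sin(8τ)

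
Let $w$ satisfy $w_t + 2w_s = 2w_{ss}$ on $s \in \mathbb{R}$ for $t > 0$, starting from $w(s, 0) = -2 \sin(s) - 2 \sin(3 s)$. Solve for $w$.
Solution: Moving frame: $\eta = s - 2t$, $\sigma = t$, $w = u(\eta,\sigma)$, so $w_t = u_{\sigma} - 2u_{\eta}$ and $w_{ss} = u_{\eta\eta}$.
Hence $w_t + 2w_s = u_{\sigma}$ and the PDE becomes the heat equation $u_{\sigma} = 2u_{\eta\eta}$ on $\eta \in \mathbb{R}$.
Initial data: $u(\eta,0) = w(\eta,0) = -2 \sin(\eta) - 2 \sin(3 \eta)$. Each mode $\sin(n\eta)$ decays as $e^{-2n^2\sigma}$ on $\mathbb{R}$, so $u(\eta,\sigma) = \sum c_n e^{-2n^2\sigma} \sin(n\eta)$ with $c_1=-2, c_3=-2$: $u(\eta,\sigma) = -2 e^{-2 \sigma} \sin(\eta) - 2 e^{-18 \sigma} \sin(3 \eta)$.
Substituting back: $w(s,t) = u(s - 2t, t)$.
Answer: $w(s, t) = -2 e^{-2 t} \sin(s - 2 t) - 2 e^{-18 t} \sin(3 s - 6 t)$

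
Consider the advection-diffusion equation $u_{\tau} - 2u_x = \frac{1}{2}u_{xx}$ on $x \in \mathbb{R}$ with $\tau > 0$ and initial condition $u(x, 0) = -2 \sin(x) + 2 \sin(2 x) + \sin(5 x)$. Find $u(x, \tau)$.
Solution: Moving frame: $\eta = x + 2\tau$, $\sigma = \tau$, $u = w(\eta,\sigma)$, so $u_{\tau} = w_{\sigma} + 2w_{\eta}$ and $u_{xx} = w_{\eta\eta}$.
Hence $u_{\tau} - 2u_x = w_{\sigma}$ and the PDE becomes the heat equation $w_{\sigma} = \frac{1}{2}w_{\eta\eta}$ on $\eta \in \mathbb{R}$.
Initial data: $w(\eta,0) = u(\eta,0) = -2 \sin(\eta) + 2 \sin(2 \eta) + \sin(5 \eta)$. Each mode $\sin(n\eta)$ decays as $e^{-n^2\sigma/2}$ on $\mathbb{R}$, so $w(\eta,\sigma) = \sum c_n e^{-n^2\sigma/2} \sin(n\eta)$ with $c_1=-2, c_2=2, c_5=1$: $w(\eta,\sigma) = 2 e^{-2 \sigma} \sin(2 \eta) - 2 e^{-\sigma/2} \sin(\eta) + e^{-25 \sigma/2} \sin(5 \eta)$.
Substituting back: $u(x,\tau) = w(x + 2\tau, \tau)$.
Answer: $u(x, \tau) = 2 e^{-2 \tau} \sin(4 \tau + 2 x) - 2 e^{-\tau/2} \sin(2 \tau + x) + e^{-25 \tau/2} \sin(10 \tau + 5 x)$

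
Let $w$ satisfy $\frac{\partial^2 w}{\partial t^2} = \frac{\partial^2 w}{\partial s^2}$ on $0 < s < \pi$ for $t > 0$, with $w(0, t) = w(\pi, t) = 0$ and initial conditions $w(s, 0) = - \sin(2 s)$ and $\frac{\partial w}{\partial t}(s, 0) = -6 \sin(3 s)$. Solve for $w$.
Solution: Using separation of variables $w = X(s)T(t)$:
Eigenfunctions: $\sin(ns)$, $n = 1, 2, 3, \ldots$
General solution: $w(s, t) = \sum [A_n \cos(n t) + B_n \sin(n t)] \sin(ns)$
From $w(s,0) = - \sin(2 s)$: $A_2=-1$. From $w_t(s,0) = -6 \sin(3 s)$, using $w_t(s,0) = \sum \omega_n B_n \sin(ns)$ with $\omega_n = n$: $B_3 = (-6)/3 = -2$.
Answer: $w(s, t) = - \sin(2 s) \cos(2 t) - 2 \sin(3 s) \sin(3 t)$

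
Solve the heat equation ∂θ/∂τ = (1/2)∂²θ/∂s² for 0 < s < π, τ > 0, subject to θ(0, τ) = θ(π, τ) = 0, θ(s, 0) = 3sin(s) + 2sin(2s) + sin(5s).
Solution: Separating variables: θ = Σ c_n exp(-n²τ/2) sin(ns). From θ(s,0) = 3sin(s) + 2sin(2s) + sin(5s): c_1=3, c_2=2, c_5=1.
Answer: θ(s, τ) = 2exp(-2τ)sin(2s) + 3exp(-τ/2)sin(s) + exp(-25τ/2)sin(5s)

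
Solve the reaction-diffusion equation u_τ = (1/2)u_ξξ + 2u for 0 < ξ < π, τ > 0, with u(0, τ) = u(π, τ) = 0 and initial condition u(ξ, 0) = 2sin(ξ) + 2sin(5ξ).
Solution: Substitute u = exp(2τ)w, i.e. w = exp(-2τ)u.
By the product rule, u_τ = exp(2τ)(w_τ + 2w), u_ξξ = exp(2τ)w_ξξ.
Substituting into the PDE and dividing by exp(2τ): w_τ + 2w = (1/2)w_ξξ + 2w.
The lower-order terms cancel, leaving the standard heat equation w_τ = (1/2)w_ξξ.
Initial data for w: w(ξ,0) = u(ξ,0) = 2sin(ξ) + 2sin(5ξ). The boundary conditions carry over: w(0,τ) = w(π,τ) = 0.
Solve for w:
  Using separation of variables w = X(ξ)T(τ):
  Eigenfunctions: sin(nξ), n = 1, 2, 3, ...
  General solution: w(ξ, τ) = Σ c_n sin(nξ) exp(-n² τ/2)
  Matching w(ξ,0) = 2sin(ξ) + 2sin(5ξ) term by term: c_1=2, c_5=2.
Hence w(ξ,τ) = 2exp(-τ/2)sin(ξ) + 2exp(-25τ/2)sin(5ξ).
Transform back: u(ξ,τ) = exp(2τ)w(ξ,τ).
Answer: u(ξ, τ) = 2exp(3τ/2)sin(ξ) + 2exp(-21τ/2)sin(5ξ)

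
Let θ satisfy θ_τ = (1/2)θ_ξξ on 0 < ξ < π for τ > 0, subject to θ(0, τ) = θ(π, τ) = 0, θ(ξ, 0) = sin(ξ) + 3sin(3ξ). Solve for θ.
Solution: Separating variables: θ = Σ c_n exp(-n²τ/2) sin(nξ). From θ(ξ,0) = sin(ξ) + 3sin(3ξ): c_1=1, c_3=3.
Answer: θ(ξ, τ) = exp(-τ/2)sin(ξ) + 3exp(-9τ/2)sin(3ξ)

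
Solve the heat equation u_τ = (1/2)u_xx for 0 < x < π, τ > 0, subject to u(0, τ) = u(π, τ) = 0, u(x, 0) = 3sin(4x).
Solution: Separating variables: u = Σ c_n exp(-n²τ/2) sin(nx). From u(x,0) = 3sin(4x): c_4=3.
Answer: u(x, τ) = 3exp(-8τ)sin(4x)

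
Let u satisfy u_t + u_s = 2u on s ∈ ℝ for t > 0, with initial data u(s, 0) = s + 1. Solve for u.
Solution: Substitute u = exp(2t)w, i.e. w = exp(-2t)u.
By the product rule, u_t = exp(2t)(w_t + 2w), u_s = exp(2t)w_s.
Substituting into the PDE and dividing by exp(2t): w_t + 2w + w_s = 2w.
The lower-order terms cancel, leaving the standard advection equation w_t + w_s = 0.
Initial data for w: w(s,0) = u(s,0) = s + 1.
Solve for w:
  By method of characteristics (waves move right with speed 1):
  Along characteristics s - t = const, w is constant, so w(s,t) = f(s - t) with f = w(·, 0).
Hence w(s,t) = s - t + 1.
Transform back: u(s,t) = exp(2t)w(s,t).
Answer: u(s, t) = sexp(2t) - texp(2t) + exp(2t)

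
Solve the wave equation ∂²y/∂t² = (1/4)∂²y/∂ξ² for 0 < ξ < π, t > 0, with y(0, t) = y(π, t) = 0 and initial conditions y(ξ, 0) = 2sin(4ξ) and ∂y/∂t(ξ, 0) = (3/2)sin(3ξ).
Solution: Using separation of variables y = X(ξ)T(t):
Eigenfunctions: sin(nξ), n = 1, 2, 3, ...
General solution: y(ξ, t) = Σ [A_n cos(n t/2) + B_n sin(n t/2)] sin(nξ)
From y(ξ,0) = 2sin(4ξ): A_4=2. From y_t(ξ,0) = (3/2)sin(3ξ), using y_t(ξ,0) = Σ ω_n B_n sin(nξ) with ω_n = n/2: B_3 = (3/2)/(3/2) = 1.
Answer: y(ξ, t) = sin(3t/2)sin(3ξ) + 2sin(4ξ)cos(2t)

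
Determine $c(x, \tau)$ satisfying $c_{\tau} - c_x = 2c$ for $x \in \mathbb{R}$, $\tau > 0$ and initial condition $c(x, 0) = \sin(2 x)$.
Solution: Substitute $c = e^{2\tau}u$, i.e. $u = e^{-2\tau}c$.
By the product rule, $c_{\tau} = e^{2\tau}(u_{\tau} + 2u)$, $c_x = e^{2\tau}u_x$.
Substituting into the PDE and dividing by $e^{2\tau}$: $u_{\tau} + 2u - u_x = 2u$.
The lower-order terms cancel, leaving the standard advection equation $u_{\tau} - u_x = 0$.
Initial data for $u$: $u(x,0) = c(x,0) = \sin(2 x)$.
Solve for $u$:
  By method of characteristics (waves move left with speed 1):
  Along characteristics $x + \tau =$ const, $u$ is constant, so $u(x,\tau) = f(x + \tau)$ with $f = u( \cdot , 0)$.
Hence $u(x,\tau) = \sin(2 x + 2 \tau)$.
Transform back: $c(x,\tau) = e^{2\tau}u(x,\tau)$.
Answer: $c(x, \tau) = e^{2 \tau} \sin(2 \tau + 2 x)$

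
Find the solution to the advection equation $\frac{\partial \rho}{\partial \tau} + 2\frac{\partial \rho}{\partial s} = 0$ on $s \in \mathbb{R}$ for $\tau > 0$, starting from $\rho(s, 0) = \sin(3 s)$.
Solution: By characteristics ($ds/d\tau = 2$), $\rho(s,\tau) = f(s - 2\tau)$ with $f = \rho( \cdot , 0)$.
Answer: $\rho(s, \tau) = - \sin(6 \tau - 3 s)$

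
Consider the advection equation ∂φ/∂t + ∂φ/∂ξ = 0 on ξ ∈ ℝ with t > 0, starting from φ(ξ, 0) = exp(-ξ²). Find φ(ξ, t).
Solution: By method of characteristics (waves move right with speed 1):
Along characteristics ξ - t = const, φ is constant, so φ(ξ,t) = f(ξ - t) with f = φ(·, 0).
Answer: φ(ξ, t) = exp(-(-t + ξ)²)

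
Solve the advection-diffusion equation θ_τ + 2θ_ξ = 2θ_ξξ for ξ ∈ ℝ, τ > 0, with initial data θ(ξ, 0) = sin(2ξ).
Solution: Moving frame: η = ξ - 2τ, σ = τ, θ = u(η,σ), so θ_τ = u_σ - 2u_η and θ_ξξ = u_ηη.
Hence θ_τ + 2θ_ξ = u_σ and the PDE becomes the heat equation u_σ = 2u_ηη on η ∈ ℝ.
Initial data: u(η,0) = θ(η,0) = sin(2η). Each mode sin(nη) decays as exp(-2n²σ) on ℝ, so u(η,σ) = Σ c_n exp(-2n²σ) sin(nη) with c_2=1: u(η,σ) = exp(-8σ)sin(2η).
Substituting back: θ(ξ,τ) = u(ξ - 2τ, τ).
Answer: θ(ξ, τ) = exp(-8τ)sin(2ξ - 4τ)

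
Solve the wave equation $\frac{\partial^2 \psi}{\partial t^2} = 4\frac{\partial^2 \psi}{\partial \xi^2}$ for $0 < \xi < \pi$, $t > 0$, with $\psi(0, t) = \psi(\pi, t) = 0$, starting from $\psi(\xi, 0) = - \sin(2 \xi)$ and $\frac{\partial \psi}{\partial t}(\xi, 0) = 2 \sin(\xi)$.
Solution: Separating variables: $\psi = \sum [A_n \cos(\omega_n t) + B_n \sin(\omega_n t)] \sin(n\xi)$, $\omega_n = 2n$. From ICs ($B_n$ = velocity coefficient / $\omega_n$): $A_2=-1, B_1=1$.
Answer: $\psi(\xi, t) = \sin(\xi) \sin(2 t) -  \sin(2 \xi) \cos(4 t)$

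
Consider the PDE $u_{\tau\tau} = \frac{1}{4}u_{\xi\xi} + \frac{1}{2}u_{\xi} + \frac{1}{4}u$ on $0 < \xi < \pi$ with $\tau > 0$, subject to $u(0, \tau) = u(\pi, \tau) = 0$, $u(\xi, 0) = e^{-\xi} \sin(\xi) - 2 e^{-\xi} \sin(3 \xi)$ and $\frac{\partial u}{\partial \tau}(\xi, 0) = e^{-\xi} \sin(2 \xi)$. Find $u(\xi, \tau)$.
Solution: Substitute $u = e^{-\xi}w$.
Then $u_{\xi} = e^{-\xi}(w_{\xi} - w)$, $u_{\xi\xi} = e^{-\xi}(w_{\xi\xi} - 2w_{\xi} + w)$, $u_{\tau\tau} = e^{-\xi}w_{\tau\tau}$; substituting and dividing by $e^{-\xi}$, the lower-order terms cancel: $w_{\tau\tau} = \frac{1}{4}w_{\xi\xi}$ (standard wave equation).
Data for $w$: $w(\xi,0) = e^{\xi}u(\xi,0) = \sin(\xi) - 2 \sin(3 \xi)$; $w_{\tau}(\xi,0) = e^{\xi}u_{\tau}(\xi,0) = \sin(2 \xi)$. The boundary conditions carry over: $w(0,\tau) = w(\pi,\tau) = 0$.
Separating variables: $w = \sum [A_n \cos(\omega_n \tau) + B_n \sin(\omega_n \tau)] \sin(n\xi)$, $\omega_n = n/2$. From ICs ($B_n$ = velocity coefficient / $\omega_n$): $A_1=1, A_3=-2, B_2=1$.
So $w(\xi,\tau) = \sin(\xi) \cos(\tau/2) + \sin(2 \xi) \sin(\tau) - 2 \sin(3 \xi) \cos(3 \tau/2)$, and $u(\xi,\tau) = e^{-\xi}w(\xi,\tau)$.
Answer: $u(\xi, \tau) = e^{-\xi} \sin(\tau) \sin(2 \xi) + e^{-\xi} \sin(\xi) \cos(\tau/2) - 2 e^{-\xi} \sin(3 \xi) \cos(3 \tau/2)$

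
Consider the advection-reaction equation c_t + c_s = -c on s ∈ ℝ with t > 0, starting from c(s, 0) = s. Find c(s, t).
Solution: Substitute c = exp(-t)u.
Then c_t = exp(-t)(u_t - u), c_s = exp(-t)u_s; substituting and dividing by exp(-t), the lower-order terms cancel: u_t + u_s = 0 (standard advection equation).
Data for u: u(s,0) = c(s,0) = s.
By characteristics (ds/dt = 1), u(s,t) = f(s - t) with f = u(·, 0).
So u(s,t) = s - t, and c(s,t) = exp(-t)u(s,t).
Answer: c(s, t) = sexp(-t) - texp(-t)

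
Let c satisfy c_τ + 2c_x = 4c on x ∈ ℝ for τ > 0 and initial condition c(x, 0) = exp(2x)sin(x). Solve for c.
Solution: Substitute c = exp(2x)u.
Then c_x = exp(2x)(u_x + 2u), c_τ = exp(2x)u_τ; substituting and dividing by exp(2x), the lower-order terms cancel: u_τ + 2u_x = 0 (standard advection equation).
Data for u: u(x,0) = exp(-2x)c(x,0) = sin(x).
By characteristics (dx/dτ = 2), u(x,τ) = f(x - 2τ) with f = u(·, 0).
So u(x,τ) = sin(x - 2τ), and c(x,τ) = exp(2x)u(x,τ).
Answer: c(x, τ) = exp(2x)sin(x - 2τ)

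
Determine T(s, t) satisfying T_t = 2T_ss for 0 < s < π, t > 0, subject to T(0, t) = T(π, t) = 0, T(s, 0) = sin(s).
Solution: Separating variables: T = Σ c_n exp(-2n²t) sin(ns). From T(s,0) = sin(s): c_1=1.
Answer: T(s, t) = exp(-2t)sin(s)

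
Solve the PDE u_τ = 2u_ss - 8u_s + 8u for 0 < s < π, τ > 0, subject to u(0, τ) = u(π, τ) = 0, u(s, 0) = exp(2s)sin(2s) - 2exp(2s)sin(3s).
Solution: Substitute u = exp(2s)w.
Then u_s = exp(2s)(w_s + 2w), u_ss = exp(2s)(w_ss + 4w_s + 4w), u_τ = exp(2s)w_τ; substituting and dividing by exp(2s), the lower-order terms cancel: w_τ = 2w_ss (standard heat equation).
Data for w: w(s,0) = exp(-2s)u(s,0) = sin(2s) - 2sin(3s). The boundary conditions carry over: w(0,τ) = w(π,τ) = 0.
Separating variables: w = Σ c_n exp(-2n²τ) sin(ns). From w(s,0) = sin(2s) - 2sin(3s): c_2=1, c_3=-2.
So w(s,τ) = exp(-8τ)sin(2s) - 2exp(-18τ)sin(3s), and u(s,τ) = exp(2s)w(s,τ).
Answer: u(s, τ) = exp(2s)exp(-8τ)sin(2s) - 2exp(2s)exp(-18τ)sin(3s)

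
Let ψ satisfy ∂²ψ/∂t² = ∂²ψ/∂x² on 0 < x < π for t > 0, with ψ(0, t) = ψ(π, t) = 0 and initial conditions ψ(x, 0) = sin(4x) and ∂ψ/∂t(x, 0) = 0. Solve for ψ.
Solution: Using separation of variables ψ = X(x)T(t):
Eigenfunctions: sin(nx), n = 1, 2, 3, ...
General solution: ψ(x, t) = Σ [A_n cos(n t) + B_n sin(n t)] sin(nx)
From ψ(x,0) = sin(4x): A_4=1. From ψ_t(x,0) = 0: all B_n = 0.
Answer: ψ(x, t) = sin(4x)cos(4t)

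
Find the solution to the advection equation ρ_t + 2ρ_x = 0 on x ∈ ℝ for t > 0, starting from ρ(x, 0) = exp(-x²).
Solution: By method of characteristics (waves move right with speed 2):
Along characteristics x - 2t = const, ρ is constant, so ρ(x,t) = f(x - 2t) with f = ρ(·, 0).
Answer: ρ(x, t) = exp(-(-2t + x)²)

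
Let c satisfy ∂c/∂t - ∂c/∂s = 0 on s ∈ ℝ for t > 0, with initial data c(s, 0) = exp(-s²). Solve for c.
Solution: By characteristics (ds/dt = -1), c(s,t) = f(s + t) with f = c(·, 0).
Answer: c(s, t) = exp(-(s + t)²)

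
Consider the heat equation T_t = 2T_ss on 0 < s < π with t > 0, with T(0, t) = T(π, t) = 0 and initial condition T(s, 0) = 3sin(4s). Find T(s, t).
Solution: Separating variables: T = Σ c_n exp(-2n²t) sin(ns). From T(s,0) = 3sin(4s): c_4=3.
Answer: T(s, t) = 3exp(-32t)sin(4s)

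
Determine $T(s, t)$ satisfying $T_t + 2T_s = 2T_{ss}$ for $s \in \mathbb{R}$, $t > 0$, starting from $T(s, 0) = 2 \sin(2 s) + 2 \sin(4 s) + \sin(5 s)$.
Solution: Change to a moving frame: let $\eta = s - 2t$, $\sigma = t$ and write $T(s,t) = u(\eta,\sigma)$.
By the chain rule $T_t = u_{\sigma} - 2u_{\eta}$, $T_s = u_{\eta}$, $T_{ss} = u_{\eta\eta}$.
Then $T_t + 2T_s = u_{\sigma}$: the advection term cancels and the PDE becomes the heat equation $u_{\sigma} = 2u_{\eta\eta}$ on $\eta \in \mathbb{R}$.
Initial data: $u(\eta,0) = T(\eta,0) = 2 \sin(2 \eta) + 2 \sin(4 \eta) + \sin(5 \eta)$.
On $\eta \in \mathbb{R}$ each mode satisfies $(\sin(n\eta))'' = -n^2 \sin(n\eta)$, so $e^{-2n^2\sigma} \sin(n\eta)$ solves the heat equation; by superposition $u(\eta,\sigma) = \sum c_n e^{-2n^2\sigma} \sin(n\eta)$.
Reading off the coefficients: $c_2=2, c_4=2, c_5=1$, so $u(\eta,\sigma) = 2 e^{-8 \sigma} \sin(2 \eta) + 2 e^{-32 \sigma} \sin(4 \eta) + e^{-50 \sigma} \sin(5 \eta)$.
Substituting back $\eta = s - 2t$, $\sigma = t$: $T(s,t) = u(s - 2t, t)$.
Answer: $T(s, t) = 2 e^{-8 t} \sin(2 s - 4 t) + 2 e^{-32 t} \sin(4 s - 8 t) + e^{-50 t} \sin(5 s - 10 t)$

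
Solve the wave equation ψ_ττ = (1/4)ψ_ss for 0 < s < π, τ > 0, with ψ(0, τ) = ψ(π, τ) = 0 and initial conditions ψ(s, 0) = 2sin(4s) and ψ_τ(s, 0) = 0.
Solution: Separating variables: ψ = Σ [A_n cos(ω_n τ) + B_n sin(ω_n τ)] sin(ns), ω_n = n/2. From ICs: A_4=2.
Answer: ψ(s, τ) = 2sin(4s)cos(2τ)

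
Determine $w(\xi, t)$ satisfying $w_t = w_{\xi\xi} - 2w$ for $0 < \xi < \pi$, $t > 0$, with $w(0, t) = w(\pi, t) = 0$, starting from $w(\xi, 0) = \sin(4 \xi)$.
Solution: Substitute $w = e^{-2t}u$.
Then $w_t = e^{-2t}(u_t - 2u)$, $w_{\xi\xi} = e^{-2t}u_{\xi\xi}$; substituting and dividing by $e^{-2t}$, the lower-order terms cancel: $u_t = u_{\xi\xi}$ (standard heat equation).
Data for $u$: $u(\xi,0) = w(\xi,0) = \sin(4 \xi)$. The boundary conditions carry over: $u(0,t) = u(\pi,t) = 0$.
Separating variables: $u = \sum c_n e^{-n^2t} \sin(n\xi)$. From $u(\xi,0) = \sin(4 \xi)$: $c_4=1$.
So $u(\xi,t) = e^{-16 t} \sin(4 \xi)$, and $w(\xi,t) = e^{-2t}u(\xi,t)$.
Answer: $w(\xi, t) = e^{-18 t} \sin(4 \xi)$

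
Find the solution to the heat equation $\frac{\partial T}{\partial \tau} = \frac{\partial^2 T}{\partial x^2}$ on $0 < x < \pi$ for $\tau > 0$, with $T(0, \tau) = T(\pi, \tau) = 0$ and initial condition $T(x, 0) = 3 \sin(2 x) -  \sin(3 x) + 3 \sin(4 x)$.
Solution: Separating variables: $T = \sum c_n e^{-n^2\tau} \sin(nx)$. From $T(x,0) = 3 \sin(2 x) - \sin(3 x) + 3 \sin(4 x)$: $c_2=3, c_3=-1, c_4=3$.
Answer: $T(x, \tau) = 3 e^{-4 \tau} \sin(2 x) -  e^{-9 \tau} \sin(3 x) + 3 e^{-16 \tau} \sin(4 x)$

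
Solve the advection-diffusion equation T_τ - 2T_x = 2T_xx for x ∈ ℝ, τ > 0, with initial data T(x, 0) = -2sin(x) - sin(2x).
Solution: Moving frame: η = x + 2τ, σ = τ, T = u(η,σ), so T_τ = u_σ + 2u_η and T_xx = u_ηη.
Hence T_τ - 2T_x = u_σ and the PDE becomes the heat equation u_σ = 2u_ηη on η ∈ ℝ.
Initial data: u(η,0) = T(η,0) = -2sin(η) - sin(2η). Each mode sin(nη) decays as exp(-2n²σ) on ℝ, so u(η,σ) = Σ c_n exp(-2n²σ) sin(nη) with c_1=-2, c_2=-1: u(η,σ) = -2exp(-2σ)sin(η) - exp(-8σ)sin(2η).
Substituting back: T(x,τ) = u(x + 2τ, τ).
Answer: T(x, τ) = -2exp(-2τ)sin(x + 2τ) - exp(-8τ)sin(2x + 4τ)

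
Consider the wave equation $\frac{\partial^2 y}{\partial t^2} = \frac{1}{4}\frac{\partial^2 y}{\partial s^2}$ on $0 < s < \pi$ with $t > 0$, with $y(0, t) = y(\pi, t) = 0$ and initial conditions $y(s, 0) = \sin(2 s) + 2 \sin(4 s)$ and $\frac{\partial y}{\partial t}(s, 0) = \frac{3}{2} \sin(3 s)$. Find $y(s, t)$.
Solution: Using separation of variables $y = X(s)T(t)$:
Eigenfunctions: $\sin(ns)$, $n = 1, 2, 3, \ldots$
General solution: $y(s, t) = \sum [A_n \cos(n t/2) + B_n \sin(n t/2)] \sin(ns)$
From $y(s,0) = \sin(2 s) + 2 \sin(4 s)$: $A_2=1, A_4=2$. From $y_t(s,0) = \frac{3}{2} \sin(3 s)$, using $y_t(s,0) = \sum \omega_n B_n \sin(ns)$ with $\omega_n = n/2$: $B_3 = (3/2)/(3/2) = 1$.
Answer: $y(s, t) = \sin(2 s) \cos(t) + \sin(3 s) \sin(3 t/2) + 2 \sin(4 s) \cos(2 t)$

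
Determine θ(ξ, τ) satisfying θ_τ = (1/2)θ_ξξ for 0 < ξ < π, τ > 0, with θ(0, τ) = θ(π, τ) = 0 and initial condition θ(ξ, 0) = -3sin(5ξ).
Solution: Using separation of variables θ = X(ξ)G(τ):
Eigenfunctions: sin(nξ), n = 1, 2, 3, ...
General solution: θ(ξ, τ) = Σ c_n sin(nξ) exp(-n² τ/2)
Matching θ(ξ,0) = -3sin(5ξ) term by term: c_5=-3.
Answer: θ(ξ, τ) = -3exp(-25τ/2)sin(5ξ)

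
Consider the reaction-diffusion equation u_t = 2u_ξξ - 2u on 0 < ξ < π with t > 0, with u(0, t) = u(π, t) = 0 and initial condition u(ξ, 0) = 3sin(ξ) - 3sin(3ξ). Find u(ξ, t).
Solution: Substitute u = exp(-2t)w, i.e. w = exp(2t)u.
By the product rule, u_t = exp(-2t)(w_t - 2w), u_ξξ = exp(-2t)w_ξξ.
Substituting into the PDE and dividing by exp(-2t): w_t - 2w = 2w_ξξ - 2w.
The lower-order terms cancel, leaving the standard heat equation w_t = 2w_ξξ.
Initial data for w: w(ξ,0) = u(ξ,0) = 3sin(ξ) - 3sin(3ξ). The boundary conditions carry over: w(0,t) = w(π,t) = 0.
Solve for w:
  Using separation of variables w = X(ξ)T(t):
  Eigenfunctions: sin(nξ), n = 1, 2, 3, ...
  General solution: w(ξ, t) = Σ c_n sin(nξ) exp(-2n² t)
  Matching w(ξ,0) = 3sin(ξ) - 3sin(3ξ) term by term: c_1=3, c_3=-3.
Hence w(ξ,t) = 3exp(-2t)sin(ξ) - 3exp(-18t)sin(3ξ).
Transform back: u(ξ,t) = exp(-2t)w(ξ,t).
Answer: u(ξ, t) = 3exp(-4t)sin(ξ) - 3exp(-20t)sin(3ξ)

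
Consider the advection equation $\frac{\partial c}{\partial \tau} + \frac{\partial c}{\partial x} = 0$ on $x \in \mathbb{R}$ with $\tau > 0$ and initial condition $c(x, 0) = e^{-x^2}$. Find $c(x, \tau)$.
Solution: By characteristics ($dx/d\tau = 1$), $c(x,\tau) = f(x - \tau)$ with $f = c( \cdot , 0)$.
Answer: $c(x, \tau) = e^{-(-\tau + x)^2}$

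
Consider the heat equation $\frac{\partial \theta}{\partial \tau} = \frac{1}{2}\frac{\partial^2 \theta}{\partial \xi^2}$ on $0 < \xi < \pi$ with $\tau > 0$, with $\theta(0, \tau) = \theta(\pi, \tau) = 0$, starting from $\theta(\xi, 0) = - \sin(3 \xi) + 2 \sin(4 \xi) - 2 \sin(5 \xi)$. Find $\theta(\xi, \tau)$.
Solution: Using separation of variables $\theta = X(\xi)G(\tau)$:
Eigenfunctions: $\sin(n\xi)$, $n = 1, 2, 3, \ldots$
General solution: $\theta(\xi, \tau) = \sum c_n \sin(n\xi) e^{-n^2 \tau/2}$
Matching $\theta(\xi,0) = - \sin(3 \xi) + 2 \sin(4 \xi) - 2 \sin(5 \xi)$ term by term: $c_3=-1, c_4=2, c_5=-2$.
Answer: $\theta(\xi, \tau) = 2 e^{-8 \tau} \sin(4 \xi) -  e^{-9 \tau/2} \sin(3 \xi) - 2 e^{-25 \tau/2} \sin(5 \xi)$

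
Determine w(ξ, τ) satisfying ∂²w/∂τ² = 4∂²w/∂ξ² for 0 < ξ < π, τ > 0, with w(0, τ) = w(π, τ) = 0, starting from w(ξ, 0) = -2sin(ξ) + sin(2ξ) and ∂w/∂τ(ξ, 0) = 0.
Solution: Using separation of variables w = X(ξ)T(τ):
Eigenfunctions: sin(nξ), n = 1, 2, 3, ...
General solution: w(ξ, τ) = Σ [A_n cos(2n τ) + B_n sin(2n τ)] sin(nξ)
From w(ξ,0) = -2sin(ξ) + sin(2ξ): A_1=-2, A_2=1. From w_τ(ξ,0) = 0: all B_n = 0.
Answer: w(ξ, τ) = -2sin(ξ)cos(2τ) + sin(2ξ)cos(4τ)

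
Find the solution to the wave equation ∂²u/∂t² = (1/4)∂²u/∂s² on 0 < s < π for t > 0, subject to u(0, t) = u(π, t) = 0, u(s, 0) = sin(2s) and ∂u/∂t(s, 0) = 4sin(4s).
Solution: Separating variables: u = Σ [A_n cos(ω_n t) + B_n sin(ω_n t)] sin(ns), ω_n = n/2. From ICs (B_n = velocity coefficient / ω_n): A_2=1, B_4=2.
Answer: u(s, t) = sin(2s)cos(t) + 2sin(4s)sin(2t)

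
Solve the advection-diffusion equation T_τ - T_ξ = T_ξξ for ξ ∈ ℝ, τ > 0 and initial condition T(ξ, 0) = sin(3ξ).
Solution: Change to a moving frame: let η = ξ + τ, σ = τ and write T(ξ,τ) = u(η,σ).
By the chain rule T_τ = u_σ + u_η, T_ξ = u_η, T_ξξ = u_ηη.
Then T_τ - T_ξ = u_σ: the advection term cancels and the PDE becomes the heat equation u_σ = u_ηη on η ∈ ℝ.
Initial data: u(η,0) = T(η,0) = sin(3η).
On η ∈ ℝ each mode satisfies (sin(nη))″ = -n² sin(nη), so exp(-n²σ) sin(nη) solves the heat equation; by superposition u(η,σ) = Σ c_n exp(-n²σ) sin(nη).
Reading off the coefficients: c_3=1, so u(η,σ) = exp(-9σ)sin(3η).
Substituting back η = ξ + τ, σ = τ: T(ξ,τ) = u(ξ + τ, τ).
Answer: T(ξ, τ) = exp(-9τ)sin(3ξ + 3τ)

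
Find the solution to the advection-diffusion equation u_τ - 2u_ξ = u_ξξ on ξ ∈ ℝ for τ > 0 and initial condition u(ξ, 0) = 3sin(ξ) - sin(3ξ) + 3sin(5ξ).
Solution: Moving frame: η = ξ + 2τ, σ = τ, u = w(η,σ), so u_τ = w_σ + 2w_η and u_ξξ = w_ηη.
Hence u_τ - 2u_ξ = w_σ and the PDE becomes the heat equation w_σ = w_ηη on η ∈ ℝ.
Initial data: w(η,0) = u(η,0) = 3sin(η) - sin(3η) + 3sin(5η). Each mode sin(nη) decays as exp(-n²σ) on ℝ, so w(η,σ) = Σ c_n exp(-n²σ) sin(nη) with c_1=3, c_3=-1, c_5=3: w(η,σ) = 3exp(-σ)sin(η) - exp(-9σ)sin(3η) + 3exp(-25σ)sin(5η).
Substituting back: u(ξ,τ) = w(ξ + 2τ, τ).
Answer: u(ξ, τ) = 3exp(-τ)sin(ξ + 2τ) - exp(-9τ)sin(3ξ + 6τ) + 3exp(-25τ)sin(5ξ + 10τ)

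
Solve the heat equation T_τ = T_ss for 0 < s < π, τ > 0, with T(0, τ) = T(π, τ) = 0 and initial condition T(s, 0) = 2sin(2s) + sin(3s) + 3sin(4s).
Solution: Separating variables: T = Σ c_n exp(-n²τ) sin(ns). From T(s,0) = 2sin(2s) + sin(3s) + 3sin(4s): c_2=2, c_3=1, c_4=3.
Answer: T(s, τ) = 2exp(-4τ)sin(2s) + exp(-9τ)sin(3s) + 3exp(-16τ)sin(4s)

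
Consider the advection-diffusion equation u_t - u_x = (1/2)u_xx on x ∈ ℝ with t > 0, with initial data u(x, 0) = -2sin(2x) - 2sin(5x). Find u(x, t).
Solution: Change to a moving frame: let η = x + t, σ = t and write u(x,t) = w(η,σ).
By the chain rule u_t = w_σ + w_η, u_x = w_η, u_xx = w_ηη.
Then u_t - u_x = w_σ: the advection term cancels and the PDE becomes the heat equation w_σ = (1/2)w_ηη on η ∈ ℝ.
Initial data: w(η,0) = u(η,0) = -2sin(2η) - 2sin(5η).
On η ∈ ℝ each mode satisfies (sin(nη))″ = -n² sin(nη), so exp(-n²σ/2) sin(nη) solves the heat equation; by superposition w(η,σ) = Σ c_n exp(-n²σ/2) sin(nη).
Reading off the coefficients: c_2=-2, c_5=-2, so w(η,σ) = -2exp(-2σ)sin(2η) - 2exp(-25σ/2)sin(5η).
Substituting back η = x + t, σ = t: u(x,t) = w(x + t, t).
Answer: u(x, t) = -2exp(-2t)sin(2t + 2x) - 2exp(-25t/2)sin(5t + 5x)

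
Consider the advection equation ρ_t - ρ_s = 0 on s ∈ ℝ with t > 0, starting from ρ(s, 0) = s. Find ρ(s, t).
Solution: By characteristics (ds/dt = -1), ρ(s,t) = f(s + t) with f = ρ(·, 0).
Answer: ρ(s, t) = s + t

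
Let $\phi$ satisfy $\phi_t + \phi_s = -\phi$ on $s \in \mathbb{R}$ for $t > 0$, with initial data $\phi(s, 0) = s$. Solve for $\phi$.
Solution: Substitute $\phi = e^{-t}u$.
Then $\phi_t = e^{-t}(u_t - u)$, $\phi_s = e^{-t}u_s$; substituting and dividing by $e^{-t}$, the lower-order terms cancel: $u_t + u_s = 0$ (standard advection equation).
Data for $u$: $u(s,0) = \phi(s,0) = s$.
By characteristics ($ds/dt = 1$), $u(s,t) = f(s - t)$ with $f = u( \cdot , 0)$.
So $u(s,t) = s - t$, and $\phi(s,t) = e^{-t}u(s,t)$.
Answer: $\phi(s, t) = s e^{-t} -  t e^{-t}$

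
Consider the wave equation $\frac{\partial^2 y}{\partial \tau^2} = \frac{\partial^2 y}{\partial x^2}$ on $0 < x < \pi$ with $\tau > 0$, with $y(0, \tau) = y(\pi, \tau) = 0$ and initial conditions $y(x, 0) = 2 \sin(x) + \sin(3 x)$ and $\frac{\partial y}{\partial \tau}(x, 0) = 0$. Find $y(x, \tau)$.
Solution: Using separation of variables $y = X(x)T(\tau)$:
Eigenfunctions: $\sin(nx)$, $n = 1, 2, 3, \ldots$
General solution: $y(x, \tau) = \sum [A_n \cos(n \tau) + B_n \sin(n \tau)] \sin(nx)$
From $y(x,0) = 2 \sin(x) + \sin(3 x)$: $A_1=2, A_3=1$. From $y_{\tau}(x,0) = 0$: all $B_n = 0$.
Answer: $y(x, \tau) = 2 \sin(x) \cos(\tau) + \sin(3 x) \cos(3 \tau)$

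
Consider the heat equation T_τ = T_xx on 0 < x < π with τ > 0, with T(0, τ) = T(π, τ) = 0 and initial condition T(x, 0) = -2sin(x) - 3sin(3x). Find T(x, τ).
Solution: Using separation of variables T = X(x)G(τ):
Eigenfunctions: sin(nx), n = 1, 2, 3, ...
General solution: T(x, τ) = Σ c_n sin(nx) exp(-n² τ)
Matching T(x,0) = -2sin(x) - 3sin(3x) term by term: c_1=-2, c_3=-3.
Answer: T(x, τ) = -2exp(-τ)sin(x) - 3exp(-9τ)sin(3x)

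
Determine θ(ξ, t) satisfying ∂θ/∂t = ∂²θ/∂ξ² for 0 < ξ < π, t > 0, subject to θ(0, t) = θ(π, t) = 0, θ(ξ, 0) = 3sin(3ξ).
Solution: Separating variables: θ = Σ c_n exp(-n²t) sin(nξ). From θ(ξ,0) = 3sin(3ξ): c_3=3.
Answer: θ(ξ, t) = 3exp(-9t)sin(3ξ)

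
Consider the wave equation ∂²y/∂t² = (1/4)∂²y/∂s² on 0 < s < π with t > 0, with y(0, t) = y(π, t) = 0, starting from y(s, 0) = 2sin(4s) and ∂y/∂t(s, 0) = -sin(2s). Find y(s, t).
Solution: Separating variables: y = Σ [A_n cos(ω_n t) + B_n sin(ω_n t)] sin(ns), ω_n = n/2. From ICs (B_n = velocity coefficient / ω_n): A_4=2, B_2=-1.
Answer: y(s, t) = -sin(2s)sin(t) + 2sin(4s)cos(2t)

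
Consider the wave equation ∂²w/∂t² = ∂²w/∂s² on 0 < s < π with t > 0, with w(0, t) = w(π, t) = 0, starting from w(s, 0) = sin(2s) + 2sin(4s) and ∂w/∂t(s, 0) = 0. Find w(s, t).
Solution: Separating variables: w = Σ [A_n cos(ω_n t) + B_n sin(ω_n t)] sin(ns), ω_n = n. From ICs: A_2=1, A_4=2.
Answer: w(s, t) = sin(2s)cos(2t) + 2sin(4s)cos(4t)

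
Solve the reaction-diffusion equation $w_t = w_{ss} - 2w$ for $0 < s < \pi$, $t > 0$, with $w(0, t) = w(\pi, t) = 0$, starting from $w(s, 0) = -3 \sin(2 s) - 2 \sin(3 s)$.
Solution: Substitute $w = e^{-2t}u$.
Then $w_t = e^{-2t}(u_t - 2u)$, $w_{ss} = e^{-2t}u_{ss}$; substituting and dividing by $e^{-2t}$, the lower-order terms cancel: $u_t = u_{ss}$ (standard heat equation).
Data for $u$: $u(s,0) = w(s,0) = -3 \sin(2 s) - 2 \sin(3 s)$. The boundary conditions carry over: $u(0,t) = u(\pi,t) = 0$.
Separating variables: $u = \sum c_n e^{-n^2t} \sin(ns)$. From $u(s,0) = -3 \sin(2 s) - 2 \sin(3 s)$: $c_2=-3, c_3=-2$.
So $u(s,t) = -3 e^{-4 t} \sin(2 s) - 2 e^{-9 t} \sin(3 s)$, and $w(s,t) = e^{-2t}u(s,t)$.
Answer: $w(s, t) = -3 e^{-6 t} \sin(2 s) - 2 e^{-11 t} \sin(3 s)$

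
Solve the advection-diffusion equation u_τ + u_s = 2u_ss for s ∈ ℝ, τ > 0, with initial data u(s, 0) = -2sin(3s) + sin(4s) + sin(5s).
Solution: Moving frame: η = s - τ, σ = τ, u = w(η,σ), so u_τ = w_σ - w_η and u_ss = w_ηη.
Hence u_τ + u_s = w_σ and the PDE becomes the heat equation w_σ = 2w_ηη on η ∈ ℝ.
Initial data: w(η,0) = u(η,0) = -2sin(3η) + sin(4η) + sin(5η). Each mode sin(nη) decays as exp(-2n²σ) on ℝ, so w(η,σ) = Σ c_n exp(-2n²σ) sin(nη) with c_3=-2, c_4=1, c_5=1: w(η,σ) = -2exp(-18σ)sin(3η) + exp(-32σ)sin(4η) + exp(-50σ)sin(5η).
Substituting back: u(s,τ) = w(s - τ, τ).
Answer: u(s, τ) = -2exp(-18τ)sin(3s - 3τ) + exp(-32τ)sin(4s - 4τ) + exp(-50τ)sin(5s - 5τ)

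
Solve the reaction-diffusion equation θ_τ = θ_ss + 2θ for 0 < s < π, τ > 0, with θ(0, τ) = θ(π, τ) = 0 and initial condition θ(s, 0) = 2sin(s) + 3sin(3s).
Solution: Substitute θ = exp(2τ)u.
Then θ_τ = exp(2τ)(u_τ + 2u), θ_ss = exp(2τ)u_ss; substituting and dividing by exp(2τ), the lower-order terms cancel: u_τ = u_ss (standard heat equation).
Data for u: u(s,0) = θ(s,0) = 2sin(s) + 3sin(3s). The boundary conditions carry over: u(0,τ) = u(π,τ) = 0.
Separating variables: u = Σ c_n exp(-n²τ) sin(ns). From u(s,0) = 2sin(s) + 3sin(3s): c_1=2, c_3=3.
So u(s,τ) = 2exp(-τ)sin(s) + 3exp(-9τ)sin(3s), and θ(s,τ) = exp(2τ)u(s,τ).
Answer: θ(s, τ) = 2exp(τ)sin(s) + 3exp(-7τ)sin(3s)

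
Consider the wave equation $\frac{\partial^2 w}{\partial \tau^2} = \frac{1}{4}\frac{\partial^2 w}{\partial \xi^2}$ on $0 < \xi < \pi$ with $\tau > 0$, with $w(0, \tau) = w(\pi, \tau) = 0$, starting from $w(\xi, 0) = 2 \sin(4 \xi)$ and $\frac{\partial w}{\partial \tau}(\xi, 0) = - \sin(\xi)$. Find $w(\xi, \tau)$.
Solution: Using separation of variables $w = X(\xi)T(\tau)$:
Eigenfunctions: $\sin(n\xi)$, $n = 1, 2, 3, \ldots$
General solution: $w(\xi, \tau) = \sum [A_n \cos(n \tau/2) + B_n \sin(n \tau/2)] \sin(n\xi)$
From $w(\xi,0) = 2 \sin(4 \xi)$: $A_4=2$. From $w_{\tau}(\xi,0) = - \sin(\xi)$, using $w_{\tau}(\xi,0) = \sum \omega_n B_n \sin(n\xi)$ with $\omega_n = n/2$: $B_1 = (-1)/(1/2) = -2$.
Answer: $w(\xi, \tau) = -2 \sin(\tau/2) \sin(\xi) + 2 \sin(4 \xi) \cos(2 \tau)$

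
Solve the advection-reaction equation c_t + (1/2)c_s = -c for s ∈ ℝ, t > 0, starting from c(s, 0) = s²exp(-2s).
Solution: Substitute c = exp(-2s)u, i.e. u = exp(2s)c.
By the product rule, c_s = exp(-2s)(u_s - 2u), c_t = exp(-2s)u_t.
Substituting into the PDE and dividing by exp(-2s): u_t + (1/2)(u_s - 2u) = -u.
The lower-order terms cancel, leaving the standard advection equation u_t + (1/2)u_s = 0.
Initial data for u: u(s,0) = exp(2s)c(s,0) = s².
Solve for u:
  By method of characteristics (waves move right with speed 1/2):
  Along characteristics s - (1/2)t = const, u is constant, so u(s,t) = f(s - (1/2)t) with f = u(·, 0).
Hence u(s,t) = s² - st + (1/4)t².
Transform back: c(s,t) = exp(-2s)u(s,t).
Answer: c(s, t) = s²exp(-2s) - stexp(-2s) + (1/4)t²exp(-2s)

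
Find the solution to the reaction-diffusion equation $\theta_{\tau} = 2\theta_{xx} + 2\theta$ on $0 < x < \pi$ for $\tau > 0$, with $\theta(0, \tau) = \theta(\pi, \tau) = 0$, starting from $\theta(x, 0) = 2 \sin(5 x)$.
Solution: Substitute $\theta = e^{2\tau}u$.
Then $\theta_{\tau} = e^{2\tau}(u_{\tau} + 2u)$, $\theta_{xx} = e^{2\tau}u_{xx}$; substituting and dividing by $e^{2\tau}$, the lower-order terms cancel: $u_{\tau} = 2u_{xx}$ (standard heat equation).
Data for $u$: $u(x,0) = \theta(x,0) = 2 \sin(5 x)$. The boundary conditions carry over: $u(0,\tau) = u(\pi,\tau) = 0$.
Separating variables: $u = \sum c_n e^{-2n^2\tau} \sin(nx)$. From $u(x,0) = 2 \sin(5 x)$: $c_5=2$.
So $u(x,\tau) = 2 e^{-50 \tau} \sin(5 x)$, and $\theta(x,\tau) = e^{2\tau}u(x,\tau)$.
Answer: $\theta(x, \tau) = 2 e^{-48 \tau} \sin(5 x)$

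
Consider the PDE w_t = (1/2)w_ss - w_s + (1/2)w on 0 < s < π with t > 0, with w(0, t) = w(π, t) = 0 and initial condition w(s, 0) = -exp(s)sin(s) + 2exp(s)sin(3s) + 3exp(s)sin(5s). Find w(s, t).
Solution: Substitute w = exp(s)u, i.e. u = exp(-s)w.
By the product rule, w_s = exp(s)(u_s + u), w_ss = exp(s)(u_ss + 2u_s + u), w_t = exp(s)u_t.
Substituting into the PDE and dividing by exp(s): u_t = (1/2)(u_ss + 2u_s + u) - (u_s + u) + (1/2)u.
The lower-order terms cancel, leaving the standard heat equation u_t = (1/2)u_ss.
Initial data for u: u(s,0) = exp(-s)w(s,0) = -sin(s) + 2sin(3s) + 3sin(5s). The boundary conditions carry over: u(0,t) = u(π,t) = 0.
Solve for u:
  Using separation of variables u = X(s)T(t):
  Eigenfunctions: sin(ns), n = 1, 2, 3, ...
  General solution: u(s, t) = Σ c_n sin(ns) exp(-n² t/2)
  Matching u(s,0) = -sin(s) + 2sin(3s) + 3sin(5s) term by term: c_1=-1, c_3=2, c_5=3.
Hence u(s,t) = -exp(-t/2)sin(s) + 2exp(-9t/2)sin(3s) + 3exp(-25t/2)sin(5s).
Transform back: w(s,t) = exp(s)u(s,t).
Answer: w(s, t) = -exp(s)exp(-t/2)sin(s) + 2exp(s)exp(-9t/2)sin(3s) + 3exp(s)exp(-25t/2)sin(5s)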